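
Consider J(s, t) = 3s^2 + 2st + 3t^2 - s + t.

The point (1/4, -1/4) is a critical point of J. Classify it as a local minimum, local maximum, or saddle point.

local minimum

The Hessian of J is constant: H = [[6, 2], [2, 6]].
det(H) = 6·6 − 2² = 32.
det(H) > 0 and tr(H) = 12 > 0, so H is positive definite and the point is a local minimum.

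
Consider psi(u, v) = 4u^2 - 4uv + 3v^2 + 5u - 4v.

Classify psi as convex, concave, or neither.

convex

psi is quadratic, so its Hessian is the constant matrix H = [[8, -4], [-4, 6]].
det(H) = 32, tr(H) = 14.
det(H) > 0 and tr(H) > 0, so H is positive definite everywhere: convex.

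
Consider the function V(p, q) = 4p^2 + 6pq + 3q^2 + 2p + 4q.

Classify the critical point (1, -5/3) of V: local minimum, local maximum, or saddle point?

local minimum

The Hessian of V is constant: H = [[8, 6], [6, 6]].
det(H) = 8·6 − 6² = 12.
det(H) > 0 and tr(H) = 14 > 0, so H is positive definite and the point is a local minimum.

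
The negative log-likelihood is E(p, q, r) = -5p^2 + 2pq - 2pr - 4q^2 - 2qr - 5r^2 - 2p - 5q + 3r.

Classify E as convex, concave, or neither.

concave

E is quadratic, so its Hessian is the constant matrix H = [[-10, 2, -2], [2, -8, -2], [-2, -2, -10]].
Leading principal minors: -10, 76, -672.
Signs alternate −, +, − ⇒ H ≺ 0 ⇒ concave.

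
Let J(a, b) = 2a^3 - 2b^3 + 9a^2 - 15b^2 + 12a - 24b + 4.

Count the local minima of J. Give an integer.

J separates as a function of a plus a function of b, so ∇J=0 decouples.
∂J/∂a = 6(a + 1)(a + 2) = 0 at a ∈ {-2, -1}; ∂J/∂b = -6(b + 1)(b + 4) = 0 at b ∈ {-4, -1}.
The Hessian is diagonal: diag(J_aa, J_bb). Second derivatives: J_aa(-2)=-6, J_aa(-1)=6; J_bb(-4)=18, J_bb(-1)=-18.
Local minima occur where both diagonal entries positive: (-1, -4). Count: 1.

1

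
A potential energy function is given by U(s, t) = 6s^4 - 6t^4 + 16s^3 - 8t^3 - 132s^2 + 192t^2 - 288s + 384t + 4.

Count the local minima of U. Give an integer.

2

U separates as a function of s plus a function of t, so ∇U=0 decouples.
∂U/∂s = 24(s - 3)(s + 1)(s + 4) = 0 at s ∈ {-4, -1, 3}; ∂U/∂t = -24(t - 4)(t + 1)(t + 4) = 0 at t ∈ {-4, -1, 4}.
The Hessian is diagonal: diag(U_ss, U_tt). Second derivatives: U_ss(-4)=504, U_ss(-1)=-288, U_ss(3)=672; U_tt(-4)=-576, U_tt(-1)=360, U_tt(4)=-960.
Local minima occur where both diagonal entries positive: (-4, -1), (3, -1). Count: 2.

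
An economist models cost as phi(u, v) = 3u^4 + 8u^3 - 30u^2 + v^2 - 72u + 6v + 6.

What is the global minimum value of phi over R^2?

-155

phi(u,v) separates as P(u) + Q(v) + 6, so its minimum is min P + min Q + 6.
P'(u) = 12(u - 2)(u + 1)(u + 3) vanishes at u ∈ {-3, -1, 2}; Q'(v) = 2v + 6 vanishes at v ∈ {-3}.
Local minima of P (where P''>0): P(-3)=-27, P(2)=-152. Local minima of Q: Q(-3)=-9.
So the global minimum of phi is P(2) + Q(-3) + 6 = -152 − 9 + 6 = -155, attained at (2, -3).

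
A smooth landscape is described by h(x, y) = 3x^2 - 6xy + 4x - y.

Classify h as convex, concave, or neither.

h is quadratic, so its Hessian is the constant matrix H = [[6, -6], [-6, 0]].
det(H) = -36, tr(H) = 6.
det(H) < 0, so H is indefinite: neither convex nor concave.

neither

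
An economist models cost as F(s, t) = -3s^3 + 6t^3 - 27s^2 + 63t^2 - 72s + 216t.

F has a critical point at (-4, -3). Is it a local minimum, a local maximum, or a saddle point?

local minimum

The mixed partial ∂²F/∂s∂t is 0, so the Hessian at any point is diag(F_ss, F_tt) = diag(-18(s + 3), 18(2t + 7)).
At (-4, -3): H = diag(18, 18).
Both eigenvalues are positive, so H is positive definite: a local minimum.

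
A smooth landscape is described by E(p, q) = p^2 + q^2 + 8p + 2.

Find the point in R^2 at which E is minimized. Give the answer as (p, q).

E(p,q) separates as A(p) + B(q) + 2, so its minimum is min A + min B + 2.
A'(p) = 2p + 8 vanishes at p ∈ {-4}; B'(q) = 2q vanishes at q ∈ {0}.
Local minima of A (where A''>0): A(-4)=-16. Local minima of B: B(0)=0.
So the global minimum of E is A(-4) + B(0) + 2 = -16 + 0 + 2 = -14, attained at (-4, 0).

(-4, 0)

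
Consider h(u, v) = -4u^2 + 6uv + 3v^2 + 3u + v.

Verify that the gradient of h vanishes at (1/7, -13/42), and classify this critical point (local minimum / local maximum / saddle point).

saddle point

∇h = (-8u + 6v + 3, 6u + 6v + 1); substituting (1/7, -13/42) gives ∇h = (0, 0), so (1/7, -13/42) is indeed a critical point.
The Hessian of h is constant: H = [[-8, 6], [6, 6]].
det(H) = (-8)·6 − 6² = -84.
Since det(H) < 0, H is indefinite and the critical point is a saddle point.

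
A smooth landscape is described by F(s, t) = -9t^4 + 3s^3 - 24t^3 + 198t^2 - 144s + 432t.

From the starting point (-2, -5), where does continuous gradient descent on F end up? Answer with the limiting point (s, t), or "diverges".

F is separable, so gradient descent decouples: s follows -∂F/∂s, t follows -∂F/∂t.
∂F/∂s = 9(s - 4)(s + 4); at s=-2 this is -108, so s increases.
∂F/∂t = -36(t - 3)(t + 1)(t + 4); at t=-5 this is 1152, so t decreases.
The t-coordinate has no critical point in that direction and runs off to infinity.

diverges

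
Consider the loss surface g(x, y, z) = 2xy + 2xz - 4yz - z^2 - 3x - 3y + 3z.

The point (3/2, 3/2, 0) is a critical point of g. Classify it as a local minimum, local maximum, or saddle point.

The Hessian is constant: H = [[0, 2, 2], [2, 0, -4], [2, -4, -2]].
Leading principal minors: Δ₁ = 0, Δ₂ = -4, Δ₃ = -24.
The minors fit neither the all-positive nor the alternating-sign pattern, so H is indefinite: a saddle point.

saddle point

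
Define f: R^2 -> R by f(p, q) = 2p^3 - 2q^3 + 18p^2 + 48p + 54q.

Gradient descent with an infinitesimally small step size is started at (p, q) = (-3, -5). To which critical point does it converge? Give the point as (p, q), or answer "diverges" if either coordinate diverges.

f is separable, so gradient descent decouples: p follows -∂f/∂p, q follows -∂f/∂q.
∂f/∂p = 6(p + 2)(p + 4); at p=-3 this is -6, so p increases.
∂f/∂q = -6(q - 3)(q + 3); at q=-5 this is -96, so q increases.
p converges to its nearest critical value -2 (a local min of the p-part); q converges to -3. The iterate converges to (-2, -3).

(-2, -3)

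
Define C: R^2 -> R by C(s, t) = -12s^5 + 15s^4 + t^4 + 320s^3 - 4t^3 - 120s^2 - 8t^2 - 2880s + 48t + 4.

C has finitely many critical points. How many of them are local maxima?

C separates as a function of s plus a function of t, so ∇C=0 decouples.
∂C/∂s = -60(s - 4)(s - 2)(s + 2)(s + 3) = 0 at s ∈ {-3, -2, 2, 4}; ∂C/∂t = 4(t - 3)(t - 2)(t + 2) = 0 at t ∈ {-2, 2, 3}.
The Hessian is diagonal: diag(C_ss, C_tt). Second derivatives: C_ss(-3)=2100, C_ss(-2)=-1440, C_ss(2)=2400, C_ss(4)=-5040; C_tt(-2)=80, C_tt(2)=-16, C_tt(3)=20.
Local maxima occur where both diagonal entries negative: (-2, 2), (4, 2). Count: 2.

2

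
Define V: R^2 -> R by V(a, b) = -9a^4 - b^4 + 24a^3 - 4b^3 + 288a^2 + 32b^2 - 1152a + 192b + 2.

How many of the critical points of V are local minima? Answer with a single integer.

1

V separates as a function of a plus a function of b, so ∇V=0 decouples.
∂V/∂a = -36(a - 4)(a - 2)(a + 4) = 0 at a ∈ {-4, 2, 4}; ∂V/∂b = -4(b - 4)(b + 3)(b + 4) = 0 at b ∈ {-4, -3, 4}.
The Hessian is diagonal: diag(V_aa, V_bb). Second derivatives: V_aa(-4)=-1728, V_aa(2)=432, V_aa(4)=-576; V_bb(-4)=-32, V_bb(-3)=28, V_bb(4)=-224.
Local minima occur where both diagonal entries positive: (2, -3). Count: 1.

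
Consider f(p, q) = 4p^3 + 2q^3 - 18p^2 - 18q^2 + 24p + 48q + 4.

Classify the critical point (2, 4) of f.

local minimum

The mixed partial ∂²f/∂p∂q is 0, so the Hessian at any point is diag(f_pp, f_qq) = diag(12(2p - 3), 12(q - 3)).
At (2, 4): H = diag(12, 12).
Both eigenvalues are positive, so H is positive definite: a local minimum.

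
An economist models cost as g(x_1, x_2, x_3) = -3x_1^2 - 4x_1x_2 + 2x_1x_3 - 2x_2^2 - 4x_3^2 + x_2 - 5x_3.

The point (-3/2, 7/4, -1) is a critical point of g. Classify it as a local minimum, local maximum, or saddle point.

local maximum

The Hessian is constant: H = [[-6, -4, 2], [-4, -4, 0], [2, 0, -8]].
Leading principal minors: Δ₁ = -6, Δ₂ = 8, Δ₃ = -48.
The minors alternate sign starting negative (−, +, −), so H is negative definite: a local maximum.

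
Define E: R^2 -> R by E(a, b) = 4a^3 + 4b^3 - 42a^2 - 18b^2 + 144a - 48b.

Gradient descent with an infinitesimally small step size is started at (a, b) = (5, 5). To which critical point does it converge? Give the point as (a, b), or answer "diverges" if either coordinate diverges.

(4, 4)

E is separable, so gradient descent decouples: a follows -∂E/∂a, b follows -∂E/∂b.
∂E/∂a = 12(a - 4)(a - 3); at a=5 this is 24, so a decreases.
∂E/∂b = 12(b - 4)(b + 1); at b=5 this is 72, so b decreases.
a converges to its nearest critical value 4 (a local min of the a-part); b converges to 4. The iterate converges to (4, 4).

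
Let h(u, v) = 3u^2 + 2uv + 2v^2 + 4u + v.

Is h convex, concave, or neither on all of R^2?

h is quadratic, so its Hessian is the constant matrix H = [[6, 2], [2, 4]].
det(H) = 20, tr(H) = 10.
det(H) > 0 and tr(H) > 0, so H is positive definite everywhere: convex.

convex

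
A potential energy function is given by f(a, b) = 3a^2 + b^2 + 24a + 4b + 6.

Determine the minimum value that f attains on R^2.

-46

f(a,b) separates as P(a) + Q(b) + 6, so its minimum is min P + min Q + 6.
P'(a) = 6a + 24 vanishes at a ∈ {-4}; Q'(b) = 2b + 4 vanishes at b ∈ {-2}.
Local minima of P (where P''>0): P(-4)=-48. Local minima of Q: Q(-2)=-4.
So the global minimum of f is P(-4) + Q(-2) + 6 = -48 − 4 + 6 = -46, attained at (-4, -2).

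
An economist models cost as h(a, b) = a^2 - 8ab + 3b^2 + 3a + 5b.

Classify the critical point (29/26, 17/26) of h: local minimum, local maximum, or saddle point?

The Hessian of h is constant: H = [[2, -8], [-8, 6]].
det(H) = 2·6 − (-8)² = -52.
Since det(H) < 0, H is indefinite and the critical point is a saddle point.

saddle point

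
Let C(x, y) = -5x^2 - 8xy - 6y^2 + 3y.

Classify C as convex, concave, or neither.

concave

C is quadratic, so its Hessian is the constant matrix H = [[-10, -8], [-8, -12]].
det(H) = 56, tr(H) = -22.
det(H) > 0 and tr(H) < 0, so H is negative definite everywhere: concave.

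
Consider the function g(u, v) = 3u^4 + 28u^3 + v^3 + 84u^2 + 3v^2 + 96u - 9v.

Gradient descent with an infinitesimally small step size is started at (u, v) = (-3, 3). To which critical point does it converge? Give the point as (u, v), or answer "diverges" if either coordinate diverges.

(-4, 1)

g is separable, so gradient descent decouples: u follows -∂g/∂u, v follows -∂g/∂v.
∂g/∂u = 12(u + 1)(u + 2)(u + 4); at u=-3 this is 24, so u decreases.
∂g/∂v = 3(v - 1)(v + 3); at v=3 this is 36, so v decreases.
u converges to its nearest critical value -4 (a local min of the u-part); v converges to 1. The iterate converges to (-4, 1).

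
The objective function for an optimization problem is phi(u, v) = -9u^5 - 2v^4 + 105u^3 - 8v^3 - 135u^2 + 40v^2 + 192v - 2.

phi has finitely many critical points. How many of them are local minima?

2

phi separates as a function of u plus a function of v, so ∇phi=0 decouples.
∂phi/∂u = -45u(u - 2)(u - 1)(u + 3) = 0 at u ∈ {-3, 0, 1, 2}; ∂phi/∂v = -8(v - 3)(v + 2)(v + 4) = 0 at v ∈ {-4, -2, 3}.
The Hessian is diagonal: diag(phi_uu, phi_vv). Second derivatives: phi_uu(-3)=2700, phi_uu(0)=-270, phi_uu(1)=180, phi_uu(2)=-450; phi_vv(-4)=-112, phi_vv(-2)=80, phi_vv(3)=-280.
Local minima occur where both diagonal entries positive: (-3, -2), (1, -2). Count: 2.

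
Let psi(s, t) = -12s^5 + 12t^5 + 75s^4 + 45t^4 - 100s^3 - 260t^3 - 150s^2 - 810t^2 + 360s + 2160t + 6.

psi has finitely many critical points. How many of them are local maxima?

4

psi separates as a function of s plus a function of t, so ∇psi=0 decouples.
∂psi/∂s = -60(s - 3)(s - 2)(s - 1)(s + 1) = 0 at s ∈ {-1, 1, 2, 3}; ∂psi/∂t = 60(t - 3)(t - 1)(t + 3)(t + 4) = 0 at t ∈ {-4, -3, 1, 3}.
The Hessian is diagonal: diag(psi_ss, psi_tt). Second derivatives: psi_ss(-1)=1440, psi_ss(1)=-240, psi_ss(2)=180, psi_ss(3)=-480; psi_tt(-4)=-2100, psi_tt(-3)=1440, psi_tt(1)=-2400, psi_tt(3)=5040.
Local maxima occur where both diagonal entries negative: (1, -4), (1, 1), (3, -4), (3, 1). Count: 4.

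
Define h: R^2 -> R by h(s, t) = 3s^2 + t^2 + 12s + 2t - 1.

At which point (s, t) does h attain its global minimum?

h(s,t) separates as P(s) + Q(t) − 1, so its minimum is min P + min Q − 1.
P'(s) = 6s + 12 vanishes at s ∈ {-2}; Q'(t) = 2(t + 1) vanishes at t ∈ {-1}.
Local minima of P (where P''>0): P(-2)=-12. Local minima of Q: Q(-1)=-1.
So the global minimum of h is P(-2) + Q(-1) − 1 = -12 − 1 − 1 = -14, attained at (-2, -1).

(-2, -1)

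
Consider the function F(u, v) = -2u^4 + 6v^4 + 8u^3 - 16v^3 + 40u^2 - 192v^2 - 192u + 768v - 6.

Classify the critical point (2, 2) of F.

saddle point

The mixed partial ∂²F/∂u∂v is 0, so the Hessian at any point is diag(F_uu, F_vv) = diag(8(-3u^2 + 6u + 10), 24(3v^2 - 4v - 16)).
At (2, 2): H = diag(80, -288).
The eigenvalues have opposite signs, so H is indefinite: a saddle point.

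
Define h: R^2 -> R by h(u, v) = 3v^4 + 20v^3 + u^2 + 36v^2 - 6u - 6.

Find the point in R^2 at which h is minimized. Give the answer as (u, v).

h(u,v) separates as P(u) + Q(v) − 6, so its minimum is min P + min Q − 6.
P'(u) = 2u - 6 vanishes at u ∈ {3}; Q'(v) = 12v(v + 2)(v + 3) vanishes at v ∈ {-3, -2, 0}.
Local minima of P (where P''>0): P(3)=-9. Local minima of Q: Q(-3)=27, Q(0)=0.
So the global minimum of h is P(3) + Q(0) − 6 = -9 + 0 − 6 = -15, attained at (3, 0).

(3, 0)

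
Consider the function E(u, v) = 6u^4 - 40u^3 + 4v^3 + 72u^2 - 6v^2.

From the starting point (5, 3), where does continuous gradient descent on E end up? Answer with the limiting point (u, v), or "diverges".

E is separable, so gradient descent decouples: u follows -∂E/∂u, v follows -∂E/∂v.
∂E/∂u = 24u(u - 3)(u - 2); at u=5 this is 720, so u decreases.
∂E/∂v = 12v(v - 1); at v=3 this is 72, so v decreases.
u converges to its nearest critical value 3 (a local min of the u-part); v converges to 1. The iterate converges to (3, 1).

(3, 1)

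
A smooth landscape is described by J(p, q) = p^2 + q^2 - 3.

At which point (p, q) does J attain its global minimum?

J(p,q) separates as A(p) + B(q) − 3, so its minimum is min A + min B − 3.
A'(p) = 2p vanishes at p ∈ {0}; B'(q) = 2q vanishes at q ∈ {0}.
Local minima of A (where A''>0): A(0)=0. Local minima of B: B(0)=0.
So the global minimum of J is A(0) + B(0) − 3 = 0 + 0 − 3 = -3, attained at (0, 0).

(0, 0)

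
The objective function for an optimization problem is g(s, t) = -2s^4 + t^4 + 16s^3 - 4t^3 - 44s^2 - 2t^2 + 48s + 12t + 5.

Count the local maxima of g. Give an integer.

2

g separates as a function of s plus a function of t, so ∇g=0 decouples.
∂g/∂s = -8(s - 3)(s - 2)(s - 1) = 0 at s ∈ {1, 2, 3}; ∂g/∂t = 4(t - 3)(t - 1)(t + 1) = 0 at t ∈ {-1, 1, 3}.
The Hessian is diagonal: diag(g_ss, g_tt). Second derivatives: g_ss(1)=-16, g_ss(2)=8, g_ss(3)=-16; g_tt(-1)=32, g_tt(1)=-16, g_tt(3)=32.
Local maxima occur where both diagonal entries negative: (1, 1), (3, 1). Count: 2.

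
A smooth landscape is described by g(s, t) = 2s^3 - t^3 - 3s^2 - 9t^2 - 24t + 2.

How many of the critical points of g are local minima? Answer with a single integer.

1

g separates as a function of s plus a function of t, so ∇g=0 decouples.
∂g/∂s = 6s(s - 1) = 0 at s ∈ {0, 1}; ∂g/∂t = -3(t + 2)(t + 4) = 0 at t ∈ {-4, -2}.
The Hessian is diagonal: diag(g_ss, g_tt). Second derivatives: g_ss(0)=-6, g_ss(1)=6; g_tt(-4)=6, g_tt(-2)=-6.
Local minima occur where both diagonal entries positive: (1, -4). Count: 1.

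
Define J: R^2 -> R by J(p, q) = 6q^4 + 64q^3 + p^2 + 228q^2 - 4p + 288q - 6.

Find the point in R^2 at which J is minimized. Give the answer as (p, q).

(2, -1)

J(p,q) separates as A(p) + B(q) − 6, so its minimum is min A + min B − 6.
A'(p) = 2p - 4 vanishes at p ∈ {2}; B'(q) = 24(q + 1)(q + 3)(q + 4) vanishes at q ∈ {-4, -3, -1}.
Local minima of A (where A''>0): A(2)=-4. Local minima of B: B(-4)=-64, B(-1)=-118.
So the global minimum of J is A(2) + B(-1) − 6 = -4 − 118 − 6 = -128, attained at (2, -1).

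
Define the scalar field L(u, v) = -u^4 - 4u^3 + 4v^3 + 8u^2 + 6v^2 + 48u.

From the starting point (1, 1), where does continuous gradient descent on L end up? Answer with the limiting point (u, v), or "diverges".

L is separable, so gradient descent decouples: u follows -∂L/∂u, v follows -∂L/∂v.
∂L/∂u = -4(u - 2)(u + 2)(u + 3); at u=1 this is 48, so u decreases.
∂L/∂v = 12v(v + 1); at v=1 this is 24, so v decreases.
u converges to its nearest critical value -2 (a local min of the u-part); v converges to 0. The iterate converges to (-2, 0).

(-2, 0)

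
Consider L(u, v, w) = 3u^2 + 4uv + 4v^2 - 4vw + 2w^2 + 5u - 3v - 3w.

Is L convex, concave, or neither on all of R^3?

convex

L is quadratic, so its Hessian is the constant matrix H = [[6, 4, 0], [4, 8, -4], [0, -4, 4]].
Leading principal minors: 6, 32, 32.
All positive ⇒ H ≻ 0 ⇒ convex.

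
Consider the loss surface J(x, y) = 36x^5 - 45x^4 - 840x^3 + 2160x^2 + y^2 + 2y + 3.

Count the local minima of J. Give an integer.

2

J separates as a function of x plus a function of y, so ∇J=0 decouples.
∂J/∂x = 180x(x - 3)(x - 2)(x + 4) = 0 at x ∈ {-4, 0, 2, 3}; ∂J/∂y = 2(y + 1) = 0 at y ∈ {-1}.
The Hessian is diagonal: diag(J_xx, J_yy). Second derivatives: J_xx(-4)=-30240, J_xx(0)=4320, J_xx(2)=-2160, J_xx(3)=3780; J_yy(-1)=2.
Local minima occur where both diagonal entries positive: (0, -1), (3, -1). Count: 2.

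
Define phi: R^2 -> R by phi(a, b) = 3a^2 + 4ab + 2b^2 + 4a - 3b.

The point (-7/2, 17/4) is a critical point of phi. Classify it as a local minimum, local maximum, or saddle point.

local minimum

The Hessian of phi is constant: H = [[6, 4], [4, 4]].
det(H) = 6·4 − 4² = 8.
det(H) > 0 and tr(H) = 10 > 0, so H is positive definite and the point is a local minimum.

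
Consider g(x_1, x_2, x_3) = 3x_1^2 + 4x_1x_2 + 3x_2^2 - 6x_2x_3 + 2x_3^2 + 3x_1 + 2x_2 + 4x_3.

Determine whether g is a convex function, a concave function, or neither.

g is quadratic, so its Hessian is the constant matrix H = [[6, 4, 0], [4, 6, -6], [0, -6, 4]].
Leading principal minors: 6, 20, -136.
Neither pattern holds ⇒ H is indefinite ⇒ neither convex nor concave.

neither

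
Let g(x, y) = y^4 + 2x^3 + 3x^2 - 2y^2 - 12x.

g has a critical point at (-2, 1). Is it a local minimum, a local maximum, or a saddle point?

saddle point

The mixed partial ∂²g/∂x∂y is 0, so the Hessian at any point is diag(g_xx, g_yy) = diag(6(2x + 1), 4(3y^2 - 1)).
At (-2, 1): H = diag(-18, 8).
The eigenvalues have opposite signs, so H is indefinite: a saddle point.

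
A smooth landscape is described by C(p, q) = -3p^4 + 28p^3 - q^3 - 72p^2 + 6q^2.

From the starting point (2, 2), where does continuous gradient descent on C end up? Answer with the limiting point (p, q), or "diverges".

(3, 0)

C is separable, so gradient descent decouples: p follows -∂C/∂p, q follows -∂C/∂q.
∂C/∂p = -12p(p - 4)(p - 3); at p=2 this is -48, so p increases.
∂C/∂q = -3q(q - 4); at q=2 this is 12, so q decreases.
p converges to its nearest critical value 3 (a local min of the p-part); q converges to 0. The iterate converges to (3, 0).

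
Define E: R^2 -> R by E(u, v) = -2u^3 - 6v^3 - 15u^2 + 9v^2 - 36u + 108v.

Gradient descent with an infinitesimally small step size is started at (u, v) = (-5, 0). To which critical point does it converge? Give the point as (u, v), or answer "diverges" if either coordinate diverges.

(-3, -2)

E is separable, so gradient descent decouples: u follows -∂E/∂u, v follows -∂E/∂v.
∂E/∂u = -6(u + 2)(u + 3); at u=-5 this is -36, so u increases.
∂E/∂v = -18(v - 3)(v + 2); at v=0 this is 108, so v decreases.
u converges to its nearest critical value -3 (a local min of the u-part); v converges to -2. The iterate converges to (-3, -2).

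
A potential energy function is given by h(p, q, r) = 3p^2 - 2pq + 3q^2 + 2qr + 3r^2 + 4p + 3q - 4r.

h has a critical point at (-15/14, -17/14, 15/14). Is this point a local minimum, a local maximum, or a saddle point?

local minimum

The Hessian is constant: H = [[6, -2, 0], [-2, 6, 2], [0, 2, 6]].
Leading principal minors: Δ₁ = 6, Δ₂ = 32, Δ₃ = 168.
All leading minors are positive, so H is positive definite: a local minimum.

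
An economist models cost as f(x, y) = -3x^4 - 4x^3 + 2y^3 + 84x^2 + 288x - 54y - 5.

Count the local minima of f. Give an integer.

1

f separates as a function of x plus a function of y, so ∇f=0 decouples.
∂f/∂x = -12(x - 4)(x + 2)(x + 3) = 0 at x ∈ {-3, -2, 4}; ∂f/∂y = 6(y - 3)(y + 3) = 0 at y ∈ {-3, 3}.
The Hessian is diagonal: diag(f_xx, f_yy). Second derivatives: f_xx(-3)=-84, f_xx(-2)=72, f_xx(4)=-504; f_yy(-3)=-36, f_yy(3)=36.
Local minima occur where both diagonal entries positive: (-2, 3). Count: 1.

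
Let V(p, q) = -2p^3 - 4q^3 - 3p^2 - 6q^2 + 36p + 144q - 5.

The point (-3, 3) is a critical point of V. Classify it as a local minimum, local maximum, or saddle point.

saddle point

The mixed partial ∂²V/∂p∂q is 0, so the Hessian at any point is diag(V_pp, V_qq) = diag(-6(2p + 1), -12(2q + 1)).
At (-3, 3): H = diag(30, -84).
The eigenvalues have opposite signs, so H is indefinite: a saddle point.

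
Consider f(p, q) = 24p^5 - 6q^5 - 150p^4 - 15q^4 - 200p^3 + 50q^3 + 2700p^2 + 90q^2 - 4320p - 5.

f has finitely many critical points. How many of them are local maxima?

f separates as a function of p plus a function of q, so ∇f=0 decouples.
∂f/∂p = 120(p - 4)(p - 3)(p - 1)(p + 3) = 0 at p ∈ {-3, 1, 3, 4}; ∂f/∂q = -30q(q - 2)(q + 1)(q + 3) = 0 at q ∈ {-3, -1, 0, 2}.
The Hessian is diagonal: diag(f_pp, f_qq). Second derivatives: f_pp(-3)=-20160, f_pp(1)=2880, f_pp(3)=-1440, f_pp(4)=2520; f_qq(-3)=900, f_qq(-1)=-180, f_qq(0)=180, f_qq(2)=-900.
Local maxima occur where both diagonal entries negative: (-3, -1), (-3, 2), (3, -1), (3, 2). Count: 4.

4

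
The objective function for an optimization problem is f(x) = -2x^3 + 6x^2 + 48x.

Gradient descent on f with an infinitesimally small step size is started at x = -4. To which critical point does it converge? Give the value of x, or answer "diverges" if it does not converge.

f'(x) = -6(x - 4)(x + 2), so f'(-4) = -96.
Gradient descent moves in the -f' direction, i.e. x is increasing.
The nearest critical point in that direction is x = -2, where f'' = 36 > 0 (a local minimum). The iterate converges there.

-2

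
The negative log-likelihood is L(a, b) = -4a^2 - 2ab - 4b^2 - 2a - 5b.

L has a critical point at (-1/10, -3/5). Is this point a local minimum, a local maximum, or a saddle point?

The Hessian of L is constant: H = [[-8, -2], [-2, -8]].
det(H) = (-8)·(-8) − (-2)² = 60.
det(H) > 0 and tr(H) = -16 < 0, so H is negative definite and the point is a local maximum.

local maximum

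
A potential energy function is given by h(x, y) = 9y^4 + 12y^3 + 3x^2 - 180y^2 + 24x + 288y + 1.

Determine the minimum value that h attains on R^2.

-2543

h(x,y) separates as P(x) + Q(y) + 1, so its minimum is min P + min Q + 1.
P'(x) = 6x + 24 vanishes at x ∈ {-4}; Q'(y) = 36(y - 2)(y - 1)(y + 4) vanishes at y ∈ {-4, 1, 2}.
Local minima of P (where P''>0): P(-4)=-48. Local minima of Q: Q(-4)=-2496, Q(2)=96.
So the global minimum of h is P(-4) + Q(-4) + 1 = -48 − 2496 + 1 = -2543, attained at (-4, -4).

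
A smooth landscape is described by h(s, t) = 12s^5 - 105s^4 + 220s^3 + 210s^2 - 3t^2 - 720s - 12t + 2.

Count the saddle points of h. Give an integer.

2

h separates as a function of s plus a function of t, so ∇h=0 decouples.
∂h/∂s = 60(s - 4)(s - 3)(s - 1)(s + 1) = 0 at s ∈ {-1, 1, 3, 4}; ∂h/∂t = -6(t + 2) = 0 at t ∈ {-2}.
The Hessian is diagonal: diag(h_ss, h_tt). Second derivatives: h_ss(-1)=-2400, h_ss(1)=720, h_ss(3)=-480, h_ss(4)=900; h_tt(-2)=-6.
Saddle points occur where the two diagonal entries have opposite signs: (1, -2), (4, -2). Count: 2.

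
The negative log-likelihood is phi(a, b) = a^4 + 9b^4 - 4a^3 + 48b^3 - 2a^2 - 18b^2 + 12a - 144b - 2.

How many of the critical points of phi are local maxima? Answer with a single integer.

phi separates as a function of a plus a function of b, so ∇phi=0 decouples.
∂phi/∂a = 4(a - 3)(a - 1)(a + 1) = 0 at a ∈ {-1, 1, 3}; ∂phi/∂b = 36(b - 1)(b + 1)(b + 4) = 0 at b ∈ {-4, -1, 1}.
The Hessian is diagonal: diag(phi_aa, phi_bb). Second derivatives: phi_aa(-1)=32, phi_aa(1)=-16, phi_aa(3)=32; phi_bb(-4)=540, phi_bb(-1)=-216, phi_bb(1)=360.
Local maxima occur where both diagonal entries negative: (1, -1). Count: 1.

1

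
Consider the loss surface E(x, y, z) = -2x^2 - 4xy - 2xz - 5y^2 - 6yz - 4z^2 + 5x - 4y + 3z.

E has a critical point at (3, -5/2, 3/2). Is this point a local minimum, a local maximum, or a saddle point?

The Hessian is constant: H = [[-4, -4, -2], [-4, -10, -6], [-2, -6, -8]].
Leading principal minors: Δ₁ = -4, Δ₂ = 24, Δ₃ = -104.
The minors alternate sign starting negative (−, +, −), so H is negative definite: a local maximum.

local maximum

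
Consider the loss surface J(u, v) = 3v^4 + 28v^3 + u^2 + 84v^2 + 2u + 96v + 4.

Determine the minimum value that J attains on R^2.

J(u,v) separates as P(u) + Q(v) + 4, so its minimum is min P + min Q + 4.
P'(u) = 2u + 2 vanishes at u ∈ {-1}; Q'(v) = 12(v + 1)(v + 2)(v + 4) vanishes at v ∈ {-4, -2, -1}.
Local minima of P (where P''>0): P(-1)=-1. Local minima of Q: Q(-4)=-64, Q(-1)=-37.
So the global minimum of J is P(-1) + Q(-4) + 4 = -1 − 64 + 4 = -61, attained at (-1, -4).

-61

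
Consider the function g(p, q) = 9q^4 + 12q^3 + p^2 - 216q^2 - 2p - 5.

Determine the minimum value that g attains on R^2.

g(p,q) separates as A(p) + B(q) − 5, so its minimum is min A + min B − 5.
A'(p) = 2p - 2 vanishes at p ∈ {1}; B'(q) = 36q(q - 3)(q + 4) vanishes at q ∈ {-4, 0, 3}.
Local minima of A (where A''>0): A(1)=-1. Local minima of B: B(-4)=-1920, B(3)=-891.
So the global minimum of g is A(1) + B(-4) − 5 = -1 − 1920 − 5 = -1926, attained at (1, -4).

-1926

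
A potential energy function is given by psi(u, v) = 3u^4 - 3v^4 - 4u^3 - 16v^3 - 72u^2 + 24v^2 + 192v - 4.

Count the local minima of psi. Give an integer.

2

psi separates as a function of u plus a function of v, so ∇psi=0 decouples.
∂psi/∂u = 12u(u - 4)(u + 3) = 0 at u ∈ {-3, 0, 4}; ∂psi/∂v = -12(v - 2)(v + 2)(v + 4) = 0 at v ∈ {-4, -2, 2}.
The Hessian is diagonal: diag(psi_uu, psi_vv). Second derivatives: psi_uu(-3)=252, psi_uu(0)=-144, psi_uu(4)=336; psi_vv(-4)=-144, psi_vv(-2)=96, psi_vv(2)=-288.
Local minima occur where both diagonal entries positive: (-3, -2), (4, -2). Count: 2.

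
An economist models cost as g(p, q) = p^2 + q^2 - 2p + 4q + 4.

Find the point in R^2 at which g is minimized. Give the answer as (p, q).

g(p,q) separates as A(p) + B(q) + 4, so its minimum is min A + min B + 4.
A'(p) = 2p - 2 vanishes at p ∈ {1}; B'(q) = 2q + 4 vanishes at q ∈ {-2}.
Local minima of A (where A''>0): A(1)=-1. Local minima of B: B(-2)=-4.
So the global minimum of g is A(1) + B(-2) + 4 = -1 − 4 + 4 = -1, attained at (1, -2).

(1, -2)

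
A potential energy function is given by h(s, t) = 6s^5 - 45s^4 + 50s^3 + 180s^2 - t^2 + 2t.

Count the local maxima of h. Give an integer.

2

h separates as a function of s plus a function of t, so ∇h=0 decouples.
∂h/∂s = 30s(s - 4)(s - 3)(s + 1) = 0 at s ∈ {-1, 0, 3, 4}; ∂h/∂t = -2(t - 1) = 0 at t ∈ {1}.
The Hessian is diagonal: diag(h_ss, h_tt). Second derivatives: h_ss(-1)=-600, h_ss(0)=360, h_ss(3)=-360, h_ss(4)=600; h_tt(1)=-2.
Local maxima occur where both diagonal entries negative: (-1, 1), (3, 1). Count: 2.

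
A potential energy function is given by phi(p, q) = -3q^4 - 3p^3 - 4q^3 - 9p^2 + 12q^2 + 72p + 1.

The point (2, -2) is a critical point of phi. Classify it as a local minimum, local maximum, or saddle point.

The mixed partial ∂²phi/∂p∂q is 0, so the Hessian at any point is diag(phi_pp, phi_qq) = diag(-18(p + 1), 12(-3q^2 - 2q + 2)).
At (2, -2): H = diag(-54, -72).
Both eigenvalues are negative, so H is negative definite: a local maximum.

local maximum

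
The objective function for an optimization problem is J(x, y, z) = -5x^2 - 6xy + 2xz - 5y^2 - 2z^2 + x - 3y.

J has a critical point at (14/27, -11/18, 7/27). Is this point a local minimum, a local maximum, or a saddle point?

local maximum

The Hessian is constant: H = [[-10, -6, 2], [-6, -10, 0], [2, 0, -4]].
Leading principal minors: Δ₁ = -10, Δ₂ = 64, Δ₃ = -216.
The minors alternate sign starting negative (−, +, −), so H is negative definite: a local maximum.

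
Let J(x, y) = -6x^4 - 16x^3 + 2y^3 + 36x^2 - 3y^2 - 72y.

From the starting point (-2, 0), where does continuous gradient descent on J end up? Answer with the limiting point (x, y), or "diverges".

J is separable, so gradient descent decouples: x follows -∂J/∂x, y follows -∂J/∂y.
∂J/∂x = -24x(x - 1)(x + 3); at x=-2 this is -144, so x increases.
∂J/∂y = 6(y - 4)(y + 3); at y=0 this is -72, so y increases.
x converges to its nearest critical value 0 (a local min of the x-part); y converges to 4. The iterate converges to (0, 4).

(0, 4)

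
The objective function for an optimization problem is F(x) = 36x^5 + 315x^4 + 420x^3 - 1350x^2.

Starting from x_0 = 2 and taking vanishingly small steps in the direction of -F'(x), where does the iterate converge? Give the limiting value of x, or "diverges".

F'(x) = 180x(x - 1)(x + 3)(x + 5), so F'(2) = 12600.
Gradient descent moves in the -F' direction, i.e. x is decreasing.
The nearest critical point in that direction is x = 1, where F'' = 4320 > 0 (a local minimum). The iterate converges there.

1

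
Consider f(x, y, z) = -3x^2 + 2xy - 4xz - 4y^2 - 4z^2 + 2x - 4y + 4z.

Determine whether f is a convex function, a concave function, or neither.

f is quadratic, so its Hessian is the constant matrix H = [[-6, 2, -4], [2, -8, 0], [-4, 0, -8]].
Leading principal minors: -6, 44, -224.
Signs alternate −, +, − ⇒ H ≺ 0 ⇒ concave.

concave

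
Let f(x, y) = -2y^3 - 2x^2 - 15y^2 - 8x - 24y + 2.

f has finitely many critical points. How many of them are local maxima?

1

f separates as a function of x plus a function of y, so ∇f=0 decouples.
∂f/∂x = -4(x + 2) = 0 at x ∈ {-2}; ∂f/∂y = -6(y + 1)(y + 4) = 0 at y ∈ {-4, -1}.
The Hessian is diagonal: diag(f_xx, f_yy). Second derivatives: f_xx(-2)=-4; f_yy(-4)=18, f_yy(-1)=-18.
Local maxima occur where both diagonal entries negative: (-2, -1). Count: 1.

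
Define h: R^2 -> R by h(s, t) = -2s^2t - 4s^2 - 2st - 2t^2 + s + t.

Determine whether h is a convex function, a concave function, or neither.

neither

The term -2s^2t is cubic, so the Hessian is not constant.
∂²h/∂s² = -4t - 8, which takes both signs as t varies (negative for sufficiently large t). A diagonal entry of the Hessian changing sign means the Hessian is neither positive- nor negative-semidefinite on all of R^2.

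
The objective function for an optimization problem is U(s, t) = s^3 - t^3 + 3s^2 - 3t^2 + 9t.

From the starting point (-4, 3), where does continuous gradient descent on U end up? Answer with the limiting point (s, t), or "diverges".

U is separable, so gradient descent decouples: s follows -∂U/∂s, t follows -∂U/∂t.
∂U/∂s = 3s(s + 2); at s=-4 this is 24, so s decreases.
∂U/∂t = -3(t - 1)(t + 3); at t=3 this is -36, so t increases.
The s-coordinate has no critical point in that direction and runs off to infinity.

diverges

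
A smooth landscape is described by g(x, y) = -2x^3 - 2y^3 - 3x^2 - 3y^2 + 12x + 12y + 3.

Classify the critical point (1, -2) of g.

The mixed partial ∂²g/∂x∂y is 0, so the Hessian at any point is diag(g_xx, g_yy) = diag(-6(2x + 1), -6(2y + 1)).
At (1, -2): H = diag(-18, 18).
The eigenvalues have opposite signs, so H is indefinite: a saddle point.

saddle point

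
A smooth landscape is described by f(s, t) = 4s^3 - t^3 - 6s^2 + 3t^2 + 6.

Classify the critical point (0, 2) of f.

local maximum

The mixed partial ∂²f/∂s∂t is 0, so the Hessian at any point is diag(f_ss, f_tt) = diag(12(2s - 1), 6(-t + 1)).
At (0, 2): H = diag(-12, -6).
Both eigenvalues are negative, so H is negative definite: a local maximum.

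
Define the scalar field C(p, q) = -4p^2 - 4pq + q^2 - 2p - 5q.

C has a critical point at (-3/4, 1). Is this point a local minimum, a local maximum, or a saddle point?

saddle point

The Hessian of C is constant: H = [[-8, -4], [-4, 2]].
det(H) = (-8)·2 − (-4)² = -32.
Since det(H) < 0, H is indefinite and the critical point is a saddle point.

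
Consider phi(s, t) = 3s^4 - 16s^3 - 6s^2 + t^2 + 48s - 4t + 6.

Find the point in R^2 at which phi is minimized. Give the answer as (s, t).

(4, 2)

phi(s,t) separates as P(s) + Q(t) + 6, so its minimum is min P + min Q + 6.
P'(s) = 12(s - 4)(s - 1)(s + 1) vanishes at s ∈ {-1, 1, 4}; Q'(t) = 2(t - 2) vanishes at t ∈ {2}.
Local minima of P (where P''>0): P(-1)=-35, P(4)=-160. Local minima of Q: Q(2)=-4.
So the global minimum of phi is P(4) + Q(2) + 6 = -160 − 4 + 6 = -158, attained at (4, 2).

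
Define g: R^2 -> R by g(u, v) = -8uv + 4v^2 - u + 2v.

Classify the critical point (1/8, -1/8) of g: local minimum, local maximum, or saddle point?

saddle point

The Hessian of g is constant: H = [[0, -8], [-8, 8]].
det(H) = 0·8 − (-8)² = -64.
Since det(H) < 0, H is indefinite and the critical point is a saddle point.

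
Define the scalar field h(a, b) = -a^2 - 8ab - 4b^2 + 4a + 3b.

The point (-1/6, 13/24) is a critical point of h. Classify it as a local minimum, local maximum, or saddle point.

The Hessian of h is constant: H = [[-2, -8], [-8, -8]].
det(H) = (-2)·(-8) − (-8)² = -48.
Since det(H) < 0, H is indefinite and the critical point is a saddle point.

saddle point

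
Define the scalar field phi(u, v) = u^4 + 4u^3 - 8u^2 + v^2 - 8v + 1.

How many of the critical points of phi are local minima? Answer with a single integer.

phi separates as a function of u plus a function of v, so ∇phi=0 decouples.
∂phi/∂u = 4u(u - 1)(u + 4) = 0 at u ∈ {-4, 0, 1}; ∂phi/∂v = 2(v - 4) = 0 at v ∈ {4}.
The Hessian is diagonal: diag(phi_uu, phi_vv). Second derivatives: phi_uu(-4)=80, phi_uu(0)=-16, phi_uu(1)=20; phi_vv(4)=2.
Local minima occur where both diagonal entries positive: (-4, 4), (1, 4). Count: 2.

2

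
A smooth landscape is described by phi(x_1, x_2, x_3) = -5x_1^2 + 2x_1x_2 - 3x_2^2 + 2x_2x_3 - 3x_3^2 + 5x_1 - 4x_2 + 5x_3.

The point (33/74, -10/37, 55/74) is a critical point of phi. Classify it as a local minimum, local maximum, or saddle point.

local maximum

The Hessian is constant: H = [[-10, 2, 0], [2, -6, 2], [0, 2, -6]].
Leading principal minors: Δ₁ = -10, Δ₂ = 56, Δ₃ = -296.
The minors alternate sign starting negative (−, +, −), so H is negative definite: a local maximum.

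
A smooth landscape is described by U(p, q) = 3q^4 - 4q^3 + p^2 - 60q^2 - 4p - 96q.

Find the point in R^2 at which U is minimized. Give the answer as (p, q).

(2, 4)

U(p,q) separates as A(p) + B(q), so its minimum is min A + min B.
A'(p) = 2p - 4 vanishes at p ∈ {2}; B'(q) = 12(q - 4)(q + 1)(q + 2) vanishes at q ∈ {-2, -1, 4}.
Local minima of A (where A''>0): A(2)=-4. Local minima of B: B(-2)=32, B(4)=-832.
So the global minimum of U is A(2) + B(4) = -4 − 832 = -836, attained at (2, 4).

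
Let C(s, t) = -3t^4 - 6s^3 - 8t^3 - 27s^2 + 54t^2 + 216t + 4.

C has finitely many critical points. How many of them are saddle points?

C separates as a function of s plus a function of t, so ∇C=0 decouples.
∂C/∂s = -18s(s + 3) = 0 at s ∈ {-3, 0}; ∂C/∂t = -12(t - 3)(t + 2)(t + 3) = 0 at t ∈ {-3, -2, 3}.
The Hessian is diagonal: diag(C_ss, C_tt). Second derivatives: C_ss(-3)=54, C_ss(0)=-54; C_tt(-3)=-72, C_tt(-2)=60, C_tt(3)=-360.
Saddle points occur where the two diagonal entries have opposite signs: (-3, -3), (-3, 3), (0, -2). Count: 3.

3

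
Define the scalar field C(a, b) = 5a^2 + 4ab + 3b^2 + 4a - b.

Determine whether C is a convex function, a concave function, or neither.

C is quadratic, so its Hessian is the constant matrix H = [[10, 4], [4, 6]].
det(H) = 44, tr(H) = 16.
det(H) > 0 and tr(H) > 0, so H is positive definite everywhere: convex.

convex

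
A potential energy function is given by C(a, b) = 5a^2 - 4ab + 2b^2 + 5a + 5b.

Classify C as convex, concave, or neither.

C is quadratic, so its Hessian is the constant matrix H = [[10, -4], [-4, 4]].
det(H) = 24, tr(H) = 14.
det(H) > 0 and tr(H) > 0, so H is positive definite everywhere: convex.

convex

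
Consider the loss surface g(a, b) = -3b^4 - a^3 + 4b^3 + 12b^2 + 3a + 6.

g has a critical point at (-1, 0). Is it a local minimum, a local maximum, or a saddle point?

local minimum

The mixed partial ∂²g/∂a∂b is 0, so the Hessian at any point is diag(g_aa, g_bb) = diag(-6a, 12(-3b^2 + 2b + 2)).
At (-1, 0): H = diag(6, 24).
Both eigenvalues are positive, so H is positive definite: a local minimum.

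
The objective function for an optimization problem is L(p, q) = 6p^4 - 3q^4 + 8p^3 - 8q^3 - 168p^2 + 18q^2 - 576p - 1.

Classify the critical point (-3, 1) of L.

The mixed partial ∂²L/∂p∂q is 0, so the Hessian at any point is diag(L_pp, L_qq) = diag(24(3p^2 + 2p - 14), 12(-3q^2 - 4q + 3)).
At (-3, 1): H = diag(168, -48).
The eigenvalues have opposite signs, so H is indefinite: a saddle point.

saddle point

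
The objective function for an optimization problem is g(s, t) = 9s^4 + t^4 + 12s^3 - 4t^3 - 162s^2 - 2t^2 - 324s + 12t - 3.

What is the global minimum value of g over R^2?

-1389

g(s,t) separates as P(s) + Q(t) − 3, so its minimum is min P + min Q − 3.
P'(s) = 36(s - 3)(s + 1)(s + 3) vanishes at s ∈ {-3, -1, 3}; Q'(t) = 4(t - 3)(t - 1)(t + 1) vanishes at t ∈ {-1, 1, 3}.
Local minima of P (where P''>0): P(-3)=-81, P(3)=-1377. Local minima of Q: Q(-1)=-9, Q(3)=-9.
So the global minimum of g is P(3) + Q(-1) − 3 = -1377 − 9 − 3 = -1389, attained at (3, -1).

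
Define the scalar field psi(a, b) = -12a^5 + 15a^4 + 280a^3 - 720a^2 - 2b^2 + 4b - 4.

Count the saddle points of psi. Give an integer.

2

psi separates as a function of a plus a function of b, so ∇psi=0 decouples.
∂psi/∂a = -60a(a - 3)(a - 2)(a + 4) = 0 at a ∈ {-4, 0, 2, 3}; ∂psi/∂b = -4(b - 1) = 0 at b ∈ {1}.
The Hessian is diagonal: diag(psi_aa, psi_bb). Second derivatives: psi_aa(-4)=10080, psi_aa(0)=-1440, psi_aa(2)=720, psi_aa(3)=-1260; psi_bb(1)=-4.
Saddle points occur where the two diagonal entries have opposite signs: (-4, 1), (2, 1). Count: 2.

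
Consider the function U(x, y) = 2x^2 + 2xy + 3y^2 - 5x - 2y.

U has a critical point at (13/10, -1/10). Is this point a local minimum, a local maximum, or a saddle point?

local minimum

The Hessian of U is constant: H = [[4, 2], [2, 6]].
det(H) = 4·6 − 2² = 20.
det(H) > 0 and tr(H) = 10 > 0, so H is positive definite and the point is a local minimum.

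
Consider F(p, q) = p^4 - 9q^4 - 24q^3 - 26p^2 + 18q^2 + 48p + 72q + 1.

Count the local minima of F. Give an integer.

2

F separates as a function of p plus a function of q, so ∇F=0 decouples.
∂F/∂p = 4(p - 3)(p - 1)(p + 4) = 0 at p ∈ {-4, 1, 3}; ∂F/∂q = -36(q - 1)(q + 1)(q + 2) = 0 at q ∈ {-2, -1, 1}.
The Hessian is diagonal: diag(F_pp, F_qq). Second derivatives: F_pp(-4)=140, F_pp(1)=-40, F_pp(3)=56; F_qq(-2)=-108, F_qq(-1)=72, F_qq(1)=-216.
Local minima occur where both diagonal entries positive: (-4, -1), (3, -1). Count: 2.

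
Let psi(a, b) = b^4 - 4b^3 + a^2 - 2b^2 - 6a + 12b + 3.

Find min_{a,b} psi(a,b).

-15

psi(a,b) separates as P(a) + Q(b) + 3, so its minimum is min P + min Q + 3.
P'(a) = 2a - 6 vanishes at a ∈ {3}; Q'(b) = 4(b - 3)(b - 1)(b + 1) vanishes at b ∈ {-1, 1, 3}.
Local minima of P (where P''>0): P(3)=-9. Local minima of Q: Q(-1)=-9, Q(3)=-9.
So the global minimum of psi is P(3) + Q(-1) + 3 = -9 − 9 + 3 = -15, attained at (3, -1).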